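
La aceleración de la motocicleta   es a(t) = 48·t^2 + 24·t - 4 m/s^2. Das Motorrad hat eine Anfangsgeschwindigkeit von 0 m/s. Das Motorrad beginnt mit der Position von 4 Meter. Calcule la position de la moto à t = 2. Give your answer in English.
To solve this, we need to take 2 antiderivatives of our acceleration equation a(t) = 48·t^2 + 24·t - 4. Integrating acceleration and using the initial condition v(0) = 0, we get v(t) = 4·t·(4·t^2 + 3·t - 1). The integral of velocity, with x(0) = 4, gives position: x(t) = 4·t^4 + 4·t^3 - 2·t^2 + 4. We have position x(t) = 4·t^4 + 4·t^3 - 2·t^2 + 4. Substituting t = 2: x(2) = 92.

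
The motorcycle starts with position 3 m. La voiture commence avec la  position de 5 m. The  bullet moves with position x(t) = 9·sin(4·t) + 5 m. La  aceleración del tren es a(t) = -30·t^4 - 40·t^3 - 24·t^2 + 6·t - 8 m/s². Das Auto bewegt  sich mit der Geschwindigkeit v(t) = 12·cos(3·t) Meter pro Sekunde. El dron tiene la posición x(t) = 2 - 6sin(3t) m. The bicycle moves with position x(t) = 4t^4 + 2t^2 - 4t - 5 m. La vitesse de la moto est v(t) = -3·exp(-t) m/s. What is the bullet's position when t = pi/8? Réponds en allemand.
Wir haben die Position x(t) = 9·sin(4·t) + 5. Durch Einsetzen von t = pi/8: x(pi/8) = 14.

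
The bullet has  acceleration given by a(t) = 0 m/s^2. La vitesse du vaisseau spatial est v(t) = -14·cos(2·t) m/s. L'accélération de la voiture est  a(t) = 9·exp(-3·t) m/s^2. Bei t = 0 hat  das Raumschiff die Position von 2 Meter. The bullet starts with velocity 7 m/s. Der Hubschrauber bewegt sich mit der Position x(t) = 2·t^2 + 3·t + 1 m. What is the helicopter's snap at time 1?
To solve this, we need to take 4 derivatives of our position equation x(t) = 2·t^2 + 3·t + 1. The derivative of position gives velocity: v(t) = 4·t + 3. Taking d/dt of v(t), we find a(t) = 4. The derivative of acceleration gives jerk: j(t) = 0. Differentiating jerk, we get snap: s(t) = 0. From the given snap equation s(t) = 0, we substitute t = 1 to get s = 0.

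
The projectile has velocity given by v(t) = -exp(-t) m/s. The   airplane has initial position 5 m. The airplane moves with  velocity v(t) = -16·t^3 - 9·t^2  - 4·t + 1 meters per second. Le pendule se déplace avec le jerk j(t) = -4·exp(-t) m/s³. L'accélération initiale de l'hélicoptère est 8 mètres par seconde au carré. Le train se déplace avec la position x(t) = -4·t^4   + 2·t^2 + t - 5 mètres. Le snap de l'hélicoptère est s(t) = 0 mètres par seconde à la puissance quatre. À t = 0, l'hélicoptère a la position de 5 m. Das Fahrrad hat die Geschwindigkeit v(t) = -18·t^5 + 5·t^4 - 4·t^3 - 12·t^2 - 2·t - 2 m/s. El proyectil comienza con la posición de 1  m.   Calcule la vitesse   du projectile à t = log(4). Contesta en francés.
Nous avons la vitesse v(t) = -exp(-t). En substituant t = log(4): v(log(4)) = -1/4.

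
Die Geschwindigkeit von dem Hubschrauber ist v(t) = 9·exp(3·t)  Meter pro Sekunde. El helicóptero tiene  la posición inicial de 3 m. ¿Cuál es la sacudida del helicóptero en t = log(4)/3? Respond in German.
Um dies zu lösen, müssen wir 2 Ableitungen unserer Gleichung für die Geschwindigkeit v(t) = 9·exp(3·t) nehmen. Die Ableitung von der Geschwindigkeit ergibt die Beschleunigung: a(t) = 27·exp(3·t). Mit d/dt von a(t) finden wir j(t) = 81·exp(3·t). Mit j(t) = 81·exp(3·t) und Einsetzen von t = log(4)/3, finden wir j = 324.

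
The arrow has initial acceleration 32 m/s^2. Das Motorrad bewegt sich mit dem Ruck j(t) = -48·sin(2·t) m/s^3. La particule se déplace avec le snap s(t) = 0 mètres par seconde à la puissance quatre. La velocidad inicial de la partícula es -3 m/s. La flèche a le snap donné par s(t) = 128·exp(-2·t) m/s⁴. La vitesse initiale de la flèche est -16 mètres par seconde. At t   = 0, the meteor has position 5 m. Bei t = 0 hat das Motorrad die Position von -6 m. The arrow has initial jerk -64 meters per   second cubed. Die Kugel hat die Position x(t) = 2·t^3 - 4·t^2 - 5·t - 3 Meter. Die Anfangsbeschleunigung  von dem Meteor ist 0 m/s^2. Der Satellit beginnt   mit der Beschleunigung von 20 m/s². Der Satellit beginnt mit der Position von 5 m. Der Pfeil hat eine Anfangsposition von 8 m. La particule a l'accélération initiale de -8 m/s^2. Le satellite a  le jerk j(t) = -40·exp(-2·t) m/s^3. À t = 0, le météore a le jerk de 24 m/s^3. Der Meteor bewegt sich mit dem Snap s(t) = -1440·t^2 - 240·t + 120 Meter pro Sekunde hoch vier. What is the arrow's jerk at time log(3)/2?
To find the answer, we compute 1 antiderivative of s(t) = 128·exp(-2·t). The integral of snap is jerk. Using j(0) = -64, we get j(t) = -64·exp(-2·t). We have jerk j(t) = -64·exp(-2·t). Substituting t = log(3)/2: j(log(3)/2) = -64/3.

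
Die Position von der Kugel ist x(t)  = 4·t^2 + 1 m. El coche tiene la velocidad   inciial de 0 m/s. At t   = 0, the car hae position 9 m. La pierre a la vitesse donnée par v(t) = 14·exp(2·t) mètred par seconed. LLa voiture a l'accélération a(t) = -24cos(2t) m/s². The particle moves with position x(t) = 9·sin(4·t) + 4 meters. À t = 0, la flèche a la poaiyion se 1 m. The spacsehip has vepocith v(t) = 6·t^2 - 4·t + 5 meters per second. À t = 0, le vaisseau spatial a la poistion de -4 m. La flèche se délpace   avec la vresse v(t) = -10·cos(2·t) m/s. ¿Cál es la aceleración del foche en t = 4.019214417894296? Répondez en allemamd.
Mit a(t) = -24·cos(2·t) und Einsetzen von t = 4.019214417894296, finden wir a = 4.40167536177104.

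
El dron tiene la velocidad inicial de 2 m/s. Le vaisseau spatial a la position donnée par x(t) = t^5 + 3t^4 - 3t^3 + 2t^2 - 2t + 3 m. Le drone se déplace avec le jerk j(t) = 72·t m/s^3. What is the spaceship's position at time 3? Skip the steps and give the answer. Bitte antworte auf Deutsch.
Bei t = 3, x = 420.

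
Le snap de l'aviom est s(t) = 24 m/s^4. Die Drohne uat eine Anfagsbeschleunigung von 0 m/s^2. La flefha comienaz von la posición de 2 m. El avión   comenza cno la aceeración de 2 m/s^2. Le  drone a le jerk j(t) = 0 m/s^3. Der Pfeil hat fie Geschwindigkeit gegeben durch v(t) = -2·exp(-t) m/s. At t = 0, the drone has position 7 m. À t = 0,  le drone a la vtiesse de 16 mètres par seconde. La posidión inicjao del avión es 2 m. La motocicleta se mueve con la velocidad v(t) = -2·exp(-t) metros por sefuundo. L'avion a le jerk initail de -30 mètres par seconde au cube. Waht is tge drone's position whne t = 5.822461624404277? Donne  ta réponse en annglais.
Starting from jerk j(t) = 0, we take 3 integrals. Finding the antiderivative of j(t) and using a(0) = 0: a(t) = 0. The integral of acceleration, with v(0) = 16, gives velocity: v(t) = 16. The antiderivative of velocity is position. Using x(0) = 7, we get x(t) = 16·t + 7. Using x(t) = 16·t + 7 and substituting t = 5.822461624404277, we find x = 100.159385990468.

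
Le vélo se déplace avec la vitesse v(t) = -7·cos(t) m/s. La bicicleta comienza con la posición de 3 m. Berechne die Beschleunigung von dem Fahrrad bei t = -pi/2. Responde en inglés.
We must differentiate our velocity equation v(t) = -7·cos(t) 1 time. Differentiating velocity, we get acceleration: a(t) = 7·sin(t). From the given acceleration equation a(t) = 7·sin(t), we substitute t = -pi/2 to get a = -7.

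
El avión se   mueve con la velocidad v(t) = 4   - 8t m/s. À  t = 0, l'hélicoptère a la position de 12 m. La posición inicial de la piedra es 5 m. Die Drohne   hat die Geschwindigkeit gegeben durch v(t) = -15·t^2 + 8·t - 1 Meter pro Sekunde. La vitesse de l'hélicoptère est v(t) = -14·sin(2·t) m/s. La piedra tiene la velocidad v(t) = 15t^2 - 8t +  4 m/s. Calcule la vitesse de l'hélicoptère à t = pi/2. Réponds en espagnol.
Tenemos la velocidad v(t) = -14·sin(2·t). Sustituyendo t = pi/2: v(pi/2) = 0.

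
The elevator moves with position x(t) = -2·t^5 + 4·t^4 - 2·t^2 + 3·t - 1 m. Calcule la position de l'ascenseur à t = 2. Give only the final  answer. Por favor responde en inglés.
The answer is -3.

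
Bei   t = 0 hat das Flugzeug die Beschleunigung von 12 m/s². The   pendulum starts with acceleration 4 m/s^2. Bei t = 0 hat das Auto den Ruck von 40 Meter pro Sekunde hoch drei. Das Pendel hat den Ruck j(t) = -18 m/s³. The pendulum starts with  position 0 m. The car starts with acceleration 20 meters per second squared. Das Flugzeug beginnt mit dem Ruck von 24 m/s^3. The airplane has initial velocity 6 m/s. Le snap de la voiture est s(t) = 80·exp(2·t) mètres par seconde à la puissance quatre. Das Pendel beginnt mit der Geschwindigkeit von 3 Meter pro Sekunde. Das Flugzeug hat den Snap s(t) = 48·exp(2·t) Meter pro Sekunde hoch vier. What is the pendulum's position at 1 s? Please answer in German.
Wir müssen die Stammfunktion unserer Gleichung für den Ruck j(t) = -18 3-mal finden. Das Integral von dem Ruck ist die Beschleunigung. Mit a(0) = 4 erhalten wir a(t) = 4 - 18·t. Die Stammfunktion von der Beschleunigung ist die Geschwindigkeit. Mit v(0) = 3 erhalten wir v(t) = -9·t^2 + 4·t + 3. Die Stammfunktion von der Geschwindigkeit ist die Position. Mit x(0) = 0 erhalten wir x(t) = -3·t^3 + 2·t^2 + 3·t. Mit x(t) = -3·t^3 + 2·t^2 + 3·t und Einsetzen von t = 1, finden wir x = 2.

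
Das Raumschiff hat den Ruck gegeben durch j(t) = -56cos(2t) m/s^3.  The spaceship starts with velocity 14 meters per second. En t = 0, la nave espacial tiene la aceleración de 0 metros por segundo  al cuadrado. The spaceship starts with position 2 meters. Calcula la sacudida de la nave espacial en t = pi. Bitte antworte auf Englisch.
We have jerk j(t) = -56·cos(2·t). Substituting t = pi: j(pi) = -56.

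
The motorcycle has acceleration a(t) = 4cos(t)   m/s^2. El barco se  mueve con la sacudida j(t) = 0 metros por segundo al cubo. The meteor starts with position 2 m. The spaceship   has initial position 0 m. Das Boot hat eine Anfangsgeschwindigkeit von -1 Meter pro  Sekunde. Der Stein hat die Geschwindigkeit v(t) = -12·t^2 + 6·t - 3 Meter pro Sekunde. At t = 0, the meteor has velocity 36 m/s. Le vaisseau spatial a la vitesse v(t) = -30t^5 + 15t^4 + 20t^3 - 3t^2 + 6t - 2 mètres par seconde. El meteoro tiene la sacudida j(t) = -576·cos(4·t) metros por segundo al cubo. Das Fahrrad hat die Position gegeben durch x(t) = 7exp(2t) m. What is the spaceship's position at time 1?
We must find the integral of our velocity equation v(t) = -30·t^5 + 15·t^4 + 20·t^3 - 3·t^2 + 6·t - 2 1 time. Finding the antiderivative of v(t) and using x(0) = 0: x(t) = -5·t^6 + 3·t^5 + 5·t^4 - t^3 + 3·t^2 - 2·t. Using x(t) = -5·t^6 + 3·t^5 + 5·t^4 - t^3 + 3·t^2 - 2·t and substituting t = 1, we find x = 3.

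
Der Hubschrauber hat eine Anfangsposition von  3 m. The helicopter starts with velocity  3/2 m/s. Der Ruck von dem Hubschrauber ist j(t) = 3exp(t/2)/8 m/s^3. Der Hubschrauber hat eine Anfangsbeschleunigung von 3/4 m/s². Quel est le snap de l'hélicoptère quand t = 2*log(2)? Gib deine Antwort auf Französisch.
Nous devons dériver notre équation du jerk j(t) = 3·exp(t/2)/8 1 fois. En prenant d/dt de j(t), nous trouvons s(t) = 3·exp(t/2)/16. En utilisant s(t) = 3·exp(t/2)/16 et en substituant t = 2*log(2), nous trouvons s = 3/8.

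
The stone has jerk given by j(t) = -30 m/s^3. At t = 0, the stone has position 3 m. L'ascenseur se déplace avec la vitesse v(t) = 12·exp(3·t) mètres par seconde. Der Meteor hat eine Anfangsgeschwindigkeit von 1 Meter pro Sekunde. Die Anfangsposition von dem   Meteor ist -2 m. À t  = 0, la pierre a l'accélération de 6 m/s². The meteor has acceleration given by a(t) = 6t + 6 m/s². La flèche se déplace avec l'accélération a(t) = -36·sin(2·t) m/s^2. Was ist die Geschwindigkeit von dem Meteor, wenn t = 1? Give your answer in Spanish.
Partiendo de la aceleración a(t) = 6·t + 6, tomamos 1 integral. Integrando la aceleración y usando la condición inicial v(0) = 1, obtenemos v(t) = 3·t^2 + 6·t + 1. Tenemos la velocidad v(t) = 3·t^2 + 6·t + 1. Sustituyendo t = 1: v(1) = 10.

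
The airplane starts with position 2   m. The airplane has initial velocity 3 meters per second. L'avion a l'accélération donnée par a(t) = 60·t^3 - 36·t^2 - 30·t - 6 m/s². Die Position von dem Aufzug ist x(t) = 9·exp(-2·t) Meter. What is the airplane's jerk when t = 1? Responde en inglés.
Starting from acceleration a(t) = 60·t^3 - 36·t^2 - 30·t - 6, we take 1 derivative. The derivative of acceleration gives jerk: j(t) = 180·t^2 - 72·t - 30. Using j(t) = 180·t^2 - 72·t - 30 and substituting t = 1, we find j = 78.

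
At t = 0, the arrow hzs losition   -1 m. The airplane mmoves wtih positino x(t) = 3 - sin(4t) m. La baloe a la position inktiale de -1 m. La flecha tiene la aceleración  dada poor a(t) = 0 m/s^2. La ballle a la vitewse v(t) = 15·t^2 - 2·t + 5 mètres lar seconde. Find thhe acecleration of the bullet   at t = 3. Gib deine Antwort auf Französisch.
Pour résoudre ceci, nous devons prendre 1 dérivée de notre équation de la vitesse v(t) = 15·t^2 - 2·t + 5. En prenant d/dt de v(t), nous trouvons a(t) = 30·t - 2. De l'équation de l'accélération a(t) = 30·t - 2, nous substituons t = 3 pour obtenir a = 88.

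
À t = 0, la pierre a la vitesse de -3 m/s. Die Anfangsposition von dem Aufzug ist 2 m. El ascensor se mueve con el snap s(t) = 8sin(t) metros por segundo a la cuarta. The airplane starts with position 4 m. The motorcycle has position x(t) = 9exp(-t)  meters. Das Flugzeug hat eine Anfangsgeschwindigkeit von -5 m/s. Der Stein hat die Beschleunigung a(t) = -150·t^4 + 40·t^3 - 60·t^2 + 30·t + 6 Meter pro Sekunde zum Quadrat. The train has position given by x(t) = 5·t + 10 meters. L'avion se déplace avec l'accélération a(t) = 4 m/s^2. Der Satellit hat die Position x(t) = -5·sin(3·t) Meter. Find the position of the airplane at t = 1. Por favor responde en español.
Partiendo de la aceleración a(t) = 4, tomamos 2 integrales. La antiderivada de la aceleración, con v(0) = -5, da la velocidad: v(t) = 4·t - 5. La integral de la velocidad es la posición. Usando x(0) = 4, obtenemos x(t) = 2·t^2 - 5·t + 4. Tenemos la posición x(t) = 2·t^2 - 5·t + 4. Sustituyendo t = 1: x(1) = 1.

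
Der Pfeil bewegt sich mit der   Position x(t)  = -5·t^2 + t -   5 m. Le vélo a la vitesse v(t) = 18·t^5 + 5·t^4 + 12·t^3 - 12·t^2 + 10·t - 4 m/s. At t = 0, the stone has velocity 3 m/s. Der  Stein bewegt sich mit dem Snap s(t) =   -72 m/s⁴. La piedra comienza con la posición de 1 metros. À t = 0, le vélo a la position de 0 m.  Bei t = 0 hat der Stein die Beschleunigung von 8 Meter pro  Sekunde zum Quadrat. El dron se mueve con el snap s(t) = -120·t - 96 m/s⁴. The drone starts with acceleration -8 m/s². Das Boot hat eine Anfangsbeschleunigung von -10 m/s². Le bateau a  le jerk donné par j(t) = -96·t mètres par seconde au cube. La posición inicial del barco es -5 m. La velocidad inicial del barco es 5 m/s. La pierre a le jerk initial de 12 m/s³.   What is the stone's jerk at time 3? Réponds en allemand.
Ausgehend von dem Snap s(t) = -72, nehmen wir 1 Integral. Durch Integration von dem Snap und Verwendung der Anfangsbedingung j(0) = 12, erhalten wir j(t) = 12 - 72·t. Aus der Gleichung für den Ruck j(t) = 12 - 72·t, setzen wir t = 3 ein und erhalten j = -204.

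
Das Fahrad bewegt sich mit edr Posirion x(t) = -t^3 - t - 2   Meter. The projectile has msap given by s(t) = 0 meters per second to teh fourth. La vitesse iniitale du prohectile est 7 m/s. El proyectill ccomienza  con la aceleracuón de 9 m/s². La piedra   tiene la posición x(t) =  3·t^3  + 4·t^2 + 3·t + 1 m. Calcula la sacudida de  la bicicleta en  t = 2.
Para resolver esto, necesitamos tomar 3 derivadas de nuestra ecuación de la posición x(t) = -t^3 - t - 2. Derivando la posición, obtenemos la velocidad: v(t) = -3·t^2 - 1. La derivada de la velocidad da la aceleración: a(t) = -6·t. Derivando la aceleración, obtenemos la sacudida: j(t) = -6. Usando j(t) = -6 y sustituyendo t = 2, encontramos j = -6.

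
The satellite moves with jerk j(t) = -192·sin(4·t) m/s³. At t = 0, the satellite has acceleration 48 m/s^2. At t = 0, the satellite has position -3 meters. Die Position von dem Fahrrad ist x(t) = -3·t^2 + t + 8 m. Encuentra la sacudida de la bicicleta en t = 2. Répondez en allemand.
Wir müssen unsere Gleichung für die Position x(t) = -3·t^2 + t + 8 3-mal ableiten. Die Ableitung von der Position ergibt die Geschwindigkeit: v(t) = 1 - 6·t. Mit d/dt von v(t) finden wir a(t) = -6. Durch Ableiten von der Beschleunigung erhalten wir den Ruck: j(t) = 0. Wir haben den Ruck j(t) = 0. Durch Einsetzen von t = 2: j(2) = 0.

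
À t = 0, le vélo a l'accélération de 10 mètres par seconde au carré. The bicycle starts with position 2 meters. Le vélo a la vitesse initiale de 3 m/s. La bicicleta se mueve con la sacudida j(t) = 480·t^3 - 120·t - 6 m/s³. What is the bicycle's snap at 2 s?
To solve this, we need to take 1 derivative of our jerk equation j(t) = 480·t^3 - 120·t - 6. Differentiating jerk, we get snap: s(t) = 1440·t^2 - 120. Using s(t) = 1440·t^2 - 120 and substituting t = 2, we find s = 5640.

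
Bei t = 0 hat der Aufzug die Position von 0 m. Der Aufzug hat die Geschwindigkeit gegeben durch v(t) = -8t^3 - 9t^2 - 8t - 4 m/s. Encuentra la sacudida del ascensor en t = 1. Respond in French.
Nous devons dériver notre équation de la vitesse v(t) = -8·t^3 - 9·t^2 - 8·t - 4 2 fois. En dérivant la vitesse, nous obtenons l'accélération: a(t) = -24·t^2 - 18·t - 8. En prenant d/dt de a(t), nous trouvons j(t) = -48·t - 18. Nous avons le jerk j(t) = -48·t - 18. En substituant t = 1: j(1) = -66.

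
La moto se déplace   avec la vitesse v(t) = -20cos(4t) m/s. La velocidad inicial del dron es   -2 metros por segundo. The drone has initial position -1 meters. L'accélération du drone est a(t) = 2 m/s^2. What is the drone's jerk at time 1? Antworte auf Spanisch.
Debemos derivar nuestra ecuación de la aceleración a(t) = 2 1 vez. Tomando d/dt de a(t), encontramos j(t) = 0. Usando j(t) = 0 y sustituyendo t = 1, encontramos j = 0.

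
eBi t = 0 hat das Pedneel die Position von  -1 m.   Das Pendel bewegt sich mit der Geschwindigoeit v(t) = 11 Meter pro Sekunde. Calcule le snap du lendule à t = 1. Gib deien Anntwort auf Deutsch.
Wir müssen unsere Gleichung für die Geschwindigkeit v(t) = 11 3-mal ableiten. Durch Ableiten von der Geschwindigkeit erhalten wir die Beschleunigung: a(t) = 0. Mit d/dt von a(t) finden wir j(t) = 0. Durch Ableiten von dem Ruck erhalten wir den Snap: s(t) = 0. Aus der Gleichung für den Snap s(t) = 0, setzen wir t = 1 ein und erhalten s = 0.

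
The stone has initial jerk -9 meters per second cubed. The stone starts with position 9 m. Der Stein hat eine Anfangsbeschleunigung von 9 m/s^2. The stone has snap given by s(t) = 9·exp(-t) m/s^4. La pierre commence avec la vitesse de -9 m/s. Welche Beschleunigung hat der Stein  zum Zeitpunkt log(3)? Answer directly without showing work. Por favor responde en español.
En t = log(3), a = 3.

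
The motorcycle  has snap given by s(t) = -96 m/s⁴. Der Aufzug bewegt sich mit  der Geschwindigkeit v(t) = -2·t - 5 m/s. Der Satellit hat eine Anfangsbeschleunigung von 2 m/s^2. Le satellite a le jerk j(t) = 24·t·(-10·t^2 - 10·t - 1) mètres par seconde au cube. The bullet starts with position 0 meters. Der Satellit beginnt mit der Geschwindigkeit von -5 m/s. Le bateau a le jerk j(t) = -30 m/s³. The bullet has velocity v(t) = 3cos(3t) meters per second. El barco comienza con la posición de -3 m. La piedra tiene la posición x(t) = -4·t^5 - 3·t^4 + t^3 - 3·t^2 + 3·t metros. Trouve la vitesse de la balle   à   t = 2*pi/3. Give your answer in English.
From the given velocity equation v(t) = 3·cos(3·t), we substitute t = 2*pi/3 to get v = 3.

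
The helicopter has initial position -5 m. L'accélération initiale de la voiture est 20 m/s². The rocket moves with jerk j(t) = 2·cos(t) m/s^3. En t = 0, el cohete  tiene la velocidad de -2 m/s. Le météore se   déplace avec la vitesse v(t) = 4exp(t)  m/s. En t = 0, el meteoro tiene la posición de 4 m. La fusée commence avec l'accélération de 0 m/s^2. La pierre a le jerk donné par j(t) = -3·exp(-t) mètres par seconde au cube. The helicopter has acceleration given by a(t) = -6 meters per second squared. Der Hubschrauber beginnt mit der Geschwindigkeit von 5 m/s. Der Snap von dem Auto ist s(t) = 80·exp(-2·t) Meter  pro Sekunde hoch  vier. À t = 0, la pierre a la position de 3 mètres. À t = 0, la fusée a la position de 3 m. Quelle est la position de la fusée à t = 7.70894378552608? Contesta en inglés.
Starting from jerk j(t) = 2·cos(t), we take 3 integrals. Finding the antiderivative of j(t) and using a(0) = 0: a(t) = 2·sin(t). Finding the integral of a(t) and using v(0) = -2: v(t) = -2·cos(t). The antiderivative of velocity, with x(0) = 3, gives position: x(t) = 3 - 2·sin(t). We have position x(t) = 3 - 2·sin(t). Substituting t = 7.70894378552608: x(7.70894378552608) = 1.02099912730122.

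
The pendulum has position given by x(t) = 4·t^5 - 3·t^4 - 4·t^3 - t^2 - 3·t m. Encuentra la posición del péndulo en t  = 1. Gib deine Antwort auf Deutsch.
Wir haben die Position x(t) = 4·t^5 - 3·t^4 - 4·t^3 - t^2 - 3·t. Durch Einsetzen von t = 1: x(1) = -7.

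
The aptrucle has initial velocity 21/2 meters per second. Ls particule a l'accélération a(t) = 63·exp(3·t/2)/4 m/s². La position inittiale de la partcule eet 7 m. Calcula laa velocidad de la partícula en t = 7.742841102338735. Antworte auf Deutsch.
Wir müssen unsere Gleichung für die Beschleunigung a(t) = 63·exp(3·t/2)/4 1-mal integrieren. Die Stammfunktion von der Beschleunigung, mit v(0) = 21/2, ergibt die Geschwindigkeit: v(t) = 21·exp(3·t/2)/2. Aus der Gleichung für die Geschwindigkeit v(t) = 21·exp(3·t/2)/2, setzen wir t = 7.742841102338735 ein und erhalten v = 1161981.05290503.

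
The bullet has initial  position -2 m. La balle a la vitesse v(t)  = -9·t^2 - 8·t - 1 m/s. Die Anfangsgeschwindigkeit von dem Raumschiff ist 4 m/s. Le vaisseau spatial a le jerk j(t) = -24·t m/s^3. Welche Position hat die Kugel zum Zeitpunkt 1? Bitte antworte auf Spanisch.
Necesitamos integrar nuestra ecuación de la velocidad v(t) = -9·t^2 - 8·t - 1 1 vez. La antiderivada de la velocidad es la posición. Usando x(0) = -2, obtenemos x(t) = -3·t^3 - 4·t^2 - t - 2. De la ecuación de la posición x(t) = -3·t^3 - 4·t^2 - t - 2, sustituimos t = 1 para obtener x = -10.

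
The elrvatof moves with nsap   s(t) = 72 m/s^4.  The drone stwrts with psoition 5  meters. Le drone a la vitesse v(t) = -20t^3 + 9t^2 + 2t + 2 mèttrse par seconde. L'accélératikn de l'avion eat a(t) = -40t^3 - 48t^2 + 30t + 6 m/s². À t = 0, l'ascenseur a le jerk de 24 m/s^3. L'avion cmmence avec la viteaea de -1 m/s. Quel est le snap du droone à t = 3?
En partant de la vitesse v(t) = -20·t^3 + 9·t^2 + 2·t + 2, nous prenons 3 dérivées. La dérivée de la vitesse donne l'accélération: a(t) = -60·t^2 + 18·t + 2. En prenant d/dt de a(t), nous trouvons j(t) = 18 - 120·t. En dérivant le jerk, nous obtenons le snap: s(t) = -120. De l'équation du snap s(t) = -120, nous substituons t = 3 pour obtenir s = -120.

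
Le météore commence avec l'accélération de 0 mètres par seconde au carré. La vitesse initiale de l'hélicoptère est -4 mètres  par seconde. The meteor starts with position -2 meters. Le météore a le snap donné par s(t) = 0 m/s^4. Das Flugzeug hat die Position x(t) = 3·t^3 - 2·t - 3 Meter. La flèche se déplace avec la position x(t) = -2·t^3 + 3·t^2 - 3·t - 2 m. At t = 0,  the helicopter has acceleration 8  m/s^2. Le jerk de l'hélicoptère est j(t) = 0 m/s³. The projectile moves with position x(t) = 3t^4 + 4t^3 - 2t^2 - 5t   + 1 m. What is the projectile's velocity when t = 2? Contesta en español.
Para resolver esto, necesitamos tomar 1 derivada de nuestra ecuación de la posición x(t) = 3·t^4 + 4·t^3 - 2·t^2 - 5·t + 1. Derivando la posición, obtenemos la velocidad: v(t) = 12·t^3 + 12·t^2 - 4·t - 5. De la ecuación de la velocidad v(t) = 12·t^3 + 12·t^2 - 4·t - 5, sustituimos t = 2 para obtener v = 131.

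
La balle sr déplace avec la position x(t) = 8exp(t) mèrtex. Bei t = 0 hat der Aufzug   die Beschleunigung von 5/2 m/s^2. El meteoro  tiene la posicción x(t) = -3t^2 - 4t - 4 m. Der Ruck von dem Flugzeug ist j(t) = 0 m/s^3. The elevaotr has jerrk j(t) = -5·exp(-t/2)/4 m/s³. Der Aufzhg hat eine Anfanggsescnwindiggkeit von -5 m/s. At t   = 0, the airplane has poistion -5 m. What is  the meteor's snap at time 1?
We must differentiate our position equation x(t) = -3·t^2 - 4·t - 4 4 times. Taking d/dt of x(t), we find v(t) = -6·t - 4. The derivative of velocity gives acceleration: a(t) = -6. Taking d/dt of a(t), we find j(t) = 0. Differentiating jerk, we get snap: s(t) = 0. We have snap s(t) = 0. Substituting t = 1: s(1) = 0.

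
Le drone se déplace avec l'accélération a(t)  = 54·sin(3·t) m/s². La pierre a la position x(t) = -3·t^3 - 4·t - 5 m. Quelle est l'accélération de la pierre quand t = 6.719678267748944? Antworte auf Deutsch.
Wir müssen unsere Gleichung für die Position x(t) = -3·t^3 - 4·t - 5 2-mal ableiten. Die Ableitung von der Position ergibt die Geschwindigkeit: v(t) = -9·t^2 - 4. Die Ableitung von der Geschwindigkeit ergibt die Beschleunigung: a(t) = -18·t. Aus der Gleichung für die Beschleunigung a(t) = -18·t, setzen wir t = 6.719678267748944 ein und erhalten a = -120.954208819481.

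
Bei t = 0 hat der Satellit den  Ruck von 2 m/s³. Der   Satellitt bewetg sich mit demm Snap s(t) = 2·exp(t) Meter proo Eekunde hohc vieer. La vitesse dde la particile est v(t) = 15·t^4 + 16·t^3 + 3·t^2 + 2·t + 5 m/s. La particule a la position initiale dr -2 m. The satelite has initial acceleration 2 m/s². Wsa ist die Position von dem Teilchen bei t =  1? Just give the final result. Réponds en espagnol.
La posición en t = 1 es x = 12.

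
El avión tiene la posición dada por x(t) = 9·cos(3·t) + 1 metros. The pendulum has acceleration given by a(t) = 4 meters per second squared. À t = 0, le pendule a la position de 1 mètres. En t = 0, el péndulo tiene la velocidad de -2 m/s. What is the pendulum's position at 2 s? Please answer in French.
Nous devons intégrer notre équation de l'accélération a(t) = 4 2 fois. L'intégrale de l'accélération, avec v(0) = -2, donne la vitesse: v(t) = 4·t - 2. En intégrant la vitesse et en utilisant la condition initiale x(0) = 1, nous obtenons x(t) = 2·t^2 - 2·t + 1. Nous avons la position x(t) = 2·t^2 - 2·t + 1. En substituant t = 2: x(2) = 5.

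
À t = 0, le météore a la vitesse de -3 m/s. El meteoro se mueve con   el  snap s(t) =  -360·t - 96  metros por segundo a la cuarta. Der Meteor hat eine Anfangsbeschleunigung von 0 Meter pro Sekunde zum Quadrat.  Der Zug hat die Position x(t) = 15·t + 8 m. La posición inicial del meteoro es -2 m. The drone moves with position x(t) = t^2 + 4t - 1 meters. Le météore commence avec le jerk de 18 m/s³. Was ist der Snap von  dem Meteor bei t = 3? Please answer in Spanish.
Usando s(t) = -360·t - 96 y sustituyendo t = 3, encontramos s = -1176.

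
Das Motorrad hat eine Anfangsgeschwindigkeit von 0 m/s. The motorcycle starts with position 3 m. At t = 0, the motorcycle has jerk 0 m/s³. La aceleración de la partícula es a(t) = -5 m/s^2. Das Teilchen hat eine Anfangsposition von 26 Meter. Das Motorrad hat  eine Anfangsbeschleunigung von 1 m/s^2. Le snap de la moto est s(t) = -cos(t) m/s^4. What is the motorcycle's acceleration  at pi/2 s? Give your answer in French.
En partant du snap s(t) = -cos(t), nous prenons 2 primitives. En prenant ∫s(t)dt et en appliquant j(0) = 0, nous trouvons j(t) = -sin(t). La primitive du jerk est l'accélération. En utilisant a(0) = 1, nous obtenons a(t) = cos(t). En utilisant a(t) = cos(t) et en substituant t = pi/2, nous trouvons a = 0.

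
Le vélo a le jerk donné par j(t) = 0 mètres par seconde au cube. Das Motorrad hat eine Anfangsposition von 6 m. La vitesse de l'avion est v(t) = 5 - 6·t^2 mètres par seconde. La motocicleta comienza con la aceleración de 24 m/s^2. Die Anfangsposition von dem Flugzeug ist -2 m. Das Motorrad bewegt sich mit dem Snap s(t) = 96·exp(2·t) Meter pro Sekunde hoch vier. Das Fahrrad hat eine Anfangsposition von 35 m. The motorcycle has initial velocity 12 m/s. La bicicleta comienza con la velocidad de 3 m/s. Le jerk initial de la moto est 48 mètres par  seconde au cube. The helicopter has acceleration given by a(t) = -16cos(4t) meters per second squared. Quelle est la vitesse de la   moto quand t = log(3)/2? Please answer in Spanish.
Para resolver esto, necesitamos tomar 3 integrales de nuestra ecuación del snap s(t) = 96·exp(2·t). Tomando ∫s(t)dt y aplicando j(0) = 48, encontramos j(t) = 48·exp(2·t). La antiderivada de la sacudida es la aceleración. Usando a(0) = 24, obtenemos a(t) = 24·exp(2·t). La integral de la aceleración, con v(0) = 12, da la velocidad: v(t) = 12·exp(2·t). De la ecuación de la velocidad v(t) = 12·exp(2·t), sustituimos t = log(3)/2 para obtener v = 36.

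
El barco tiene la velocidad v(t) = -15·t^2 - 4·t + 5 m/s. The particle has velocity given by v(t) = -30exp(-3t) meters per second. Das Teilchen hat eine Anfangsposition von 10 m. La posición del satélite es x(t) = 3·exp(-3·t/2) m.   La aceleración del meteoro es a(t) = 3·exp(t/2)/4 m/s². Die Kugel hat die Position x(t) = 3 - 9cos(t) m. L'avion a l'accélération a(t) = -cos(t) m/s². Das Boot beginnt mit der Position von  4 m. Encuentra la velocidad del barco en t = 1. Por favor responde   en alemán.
Aus der Gleichung für die Geschwindigkeit v(t) = -15·t^2 - 4·t + 5, setzen wir t = 1 ein und erhalten v = -14.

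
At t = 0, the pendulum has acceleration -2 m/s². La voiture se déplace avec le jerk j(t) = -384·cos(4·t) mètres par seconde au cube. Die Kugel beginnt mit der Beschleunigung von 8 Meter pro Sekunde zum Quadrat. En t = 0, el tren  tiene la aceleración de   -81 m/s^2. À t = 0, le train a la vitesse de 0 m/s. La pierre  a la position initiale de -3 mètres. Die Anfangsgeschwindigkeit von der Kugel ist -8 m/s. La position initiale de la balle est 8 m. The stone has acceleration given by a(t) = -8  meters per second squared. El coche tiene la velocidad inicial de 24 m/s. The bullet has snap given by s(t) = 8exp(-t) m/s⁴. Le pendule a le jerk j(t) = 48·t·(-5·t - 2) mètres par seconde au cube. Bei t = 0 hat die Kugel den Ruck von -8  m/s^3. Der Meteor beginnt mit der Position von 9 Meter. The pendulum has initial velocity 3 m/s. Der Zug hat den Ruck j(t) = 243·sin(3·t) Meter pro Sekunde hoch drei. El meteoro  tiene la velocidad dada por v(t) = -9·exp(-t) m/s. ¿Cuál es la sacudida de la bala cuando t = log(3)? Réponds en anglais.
To solve this, we need to take 1 integral of our snap equation s(t) = 8·exp(-t). Integrating snap and using the initial condition j(0) = -8, we get j(t) = -8·exp(-t). From the given jerk equation j(t) = -8·exp(-t), we substitute t = log(3) to get j = -8/3.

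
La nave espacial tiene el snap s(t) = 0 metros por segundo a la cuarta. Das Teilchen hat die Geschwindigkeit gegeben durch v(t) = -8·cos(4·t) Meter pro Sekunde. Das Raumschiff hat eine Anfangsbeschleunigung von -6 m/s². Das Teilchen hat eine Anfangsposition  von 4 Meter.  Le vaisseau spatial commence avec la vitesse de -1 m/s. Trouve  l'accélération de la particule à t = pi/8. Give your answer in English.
To solve this, we need to take 1 derivative of our velocity equation v(t) = -8·cos(4·t). The derivative of velocity gives acceleration: a(t) = 32·sin(4·t). From the given acceleration equation a(t) = 32·sin(4·t), we substitute t = pi/8 to get a = 32.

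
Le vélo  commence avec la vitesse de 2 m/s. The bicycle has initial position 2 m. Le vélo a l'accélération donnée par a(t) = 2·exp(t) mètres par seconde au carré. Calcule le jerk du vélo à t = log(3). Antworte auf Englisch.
We must differentiate our acceleration equation a(t) = 2·exp(t) 1 time. The derivative of acceleration gives jerk: j(t) = 2·exp(t). We have jerk j(t) = 2·exp(t). Substituting t = log(3): j(log(3)) = 6.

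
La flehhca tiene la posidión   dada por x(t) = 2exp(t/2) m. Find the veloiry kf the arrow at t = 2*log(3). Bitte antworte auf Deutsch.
Ausgehend von der Position x(t) = 2·exp(t/2), nehmen wir 1 Ableitung. Durch Ableiten von der Position erhalten wir die Geschwindigkeit: v(t) = exp(t/2). Mit v(t) = exp(t/2) und Einsetzen von t = 2*log(3), finden wir v = 3.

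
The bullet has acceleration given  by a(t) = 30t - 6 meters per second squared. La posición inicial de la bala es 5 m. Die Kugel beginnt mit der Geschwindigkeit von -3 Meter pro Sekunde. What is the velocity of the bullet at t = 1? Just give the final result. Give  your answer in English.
The velocity at t = 1 is v = 6.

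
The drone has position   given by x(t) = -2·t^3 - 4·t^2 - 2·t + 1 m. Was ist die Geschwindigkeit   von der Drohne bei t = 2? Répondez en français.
En partant de la position x(t) = -2·t^3 - 4·t^2 - 2·t + 1, nous prenons 1 dérivée. En prenant d/dt de x(t), nous trouvons v(t) = -6·t^2 - 8·t - 2. En utilisant v(t) = -6·t^2 - 8·t - 2 et en substituant t = 2, nous trouvons v = -42.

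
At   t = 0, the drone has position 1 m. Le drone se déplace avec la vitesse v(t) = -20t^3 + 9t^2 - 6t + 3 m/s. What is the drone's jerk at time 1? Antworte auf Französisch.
En partant de la vitesse v(t) = -20·t^3 + 9·t^2 - 6·t + 3, nous prenons 2 dérivées. En prenant d/dt de v(t), nous trouvons a(t) = -60·t^2 + 18·t - 6. En dérivant l'accélération, nous obtenons le jerk: j(t) = 18 - 120·t. En utilisant j(t) = 18 - 120·t et en substituant t = 1, nous trouvons j = -102.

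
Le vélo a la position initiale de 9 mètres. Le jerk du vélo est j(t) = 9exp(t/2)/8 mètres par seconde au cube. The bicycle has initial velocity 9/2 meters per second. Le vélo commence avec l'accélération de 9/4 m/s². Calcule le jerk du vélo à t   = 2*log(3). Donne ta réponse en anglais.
From the given jerk equation j(t) = 9·exp(t/2)/8, we substitute t = 2*log(3) to get j = 27/8.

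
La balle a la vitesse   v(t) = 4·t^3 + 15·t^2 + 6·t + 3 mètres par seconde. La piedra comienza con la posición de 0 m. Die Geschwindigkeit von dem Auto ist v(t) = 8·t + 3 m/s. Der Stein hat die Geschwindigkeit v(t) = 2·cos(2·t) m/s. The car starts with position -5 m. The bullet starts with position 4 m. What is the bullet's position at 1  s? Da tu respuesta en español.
Debemos encontrar la antiderivada de nuestra ecuación de la velocidad v(t) = 4·t^3 + 15·t^2 + 6·t + 3 1 vez. Integrando la velocidad y usando la condición inicial x(0) = 4, obtenemos x(t) = t^4 + 5·t^3 + 3·t^2 + 3·t + 4. Usando x(t) = t^4 + 5·t^3 + 3·t^2 + 3·t + 4 y sustituyendo t = 1, encontramos x = 16.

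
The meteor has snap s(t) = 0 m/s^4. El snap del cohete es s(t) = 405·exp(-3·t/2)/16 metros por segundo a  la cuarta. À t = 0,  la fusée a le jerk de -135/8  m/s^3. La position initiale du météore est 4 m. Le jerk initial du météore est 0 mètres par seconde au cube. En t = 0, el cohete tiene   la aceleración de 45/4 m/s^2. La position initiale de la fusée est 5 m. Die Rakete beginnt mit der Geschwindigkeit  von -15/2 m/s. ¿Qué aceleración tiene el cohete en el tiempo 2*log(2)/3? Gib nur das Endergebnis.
La respuesta es 45/8.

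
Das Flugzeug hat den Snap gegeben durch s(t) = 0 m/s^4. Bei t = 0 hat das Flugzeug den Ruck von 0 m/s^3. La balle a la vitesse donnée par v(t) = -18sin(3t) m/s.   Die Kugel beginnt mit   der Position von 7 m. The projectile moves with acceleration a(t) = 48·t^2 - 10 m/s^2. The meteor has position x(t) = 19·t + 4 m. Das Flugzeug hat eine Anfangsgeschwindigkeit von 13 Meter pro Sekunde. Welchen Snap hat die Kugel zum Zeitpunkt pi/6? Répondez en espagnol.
Partiendo de la velocidad v(t) = -18·sin(3·t), tomamos 3 derivadas. La derivada de la velocidad da la aceleración: a(t) = -54·cos(3·t). La derivada de la aceleración da la sacudida: j(t) = 162·sin(3·t). Tomando d/dt de j(t), encontramos s(t) = 486·cos(3·t). Usando s(t) = 486·cos(3·t) y sustituyendo t = pi/6, encontramos s = 0.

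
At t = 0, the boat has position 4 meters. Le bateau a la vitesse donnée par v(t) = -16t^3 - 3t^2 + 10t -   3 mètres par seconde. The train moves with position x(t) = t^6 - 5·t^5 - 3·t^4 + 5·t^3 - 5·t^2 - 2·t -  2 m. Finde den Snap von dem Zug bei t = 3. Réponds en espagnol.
Para resolver esto, necesitamos tomar 4 derivadas de nuestra ecuación de la posición x(t) = t^6 - 5·t^5 - 3·t^4 + 5·t^3 - 5·t^2 - 2·t - 2. La derivada de la posición da la velocidad: v(t) = 6·t^5 - 25·t^4 - 12·t^3 + 15·t^2 - 10·t - 2. Tomando d/dt de v(t), encontramos a(t) = 30·t^4 - 100·t^3 - 36·t^2 + 30·t - 10. Derivando la aceleración, obtenemos la sacudida: j(t) = 120·t^3 - 300·t^2 - 72·t + 30. La derivada de la sacudida da el snap: s(t) = 360·t^2 - 600·t - 72. De la ecuación del snap s(t) = 360·t^2 - 600·t - 72, sustituimos t = 3 para obtener s = 1368.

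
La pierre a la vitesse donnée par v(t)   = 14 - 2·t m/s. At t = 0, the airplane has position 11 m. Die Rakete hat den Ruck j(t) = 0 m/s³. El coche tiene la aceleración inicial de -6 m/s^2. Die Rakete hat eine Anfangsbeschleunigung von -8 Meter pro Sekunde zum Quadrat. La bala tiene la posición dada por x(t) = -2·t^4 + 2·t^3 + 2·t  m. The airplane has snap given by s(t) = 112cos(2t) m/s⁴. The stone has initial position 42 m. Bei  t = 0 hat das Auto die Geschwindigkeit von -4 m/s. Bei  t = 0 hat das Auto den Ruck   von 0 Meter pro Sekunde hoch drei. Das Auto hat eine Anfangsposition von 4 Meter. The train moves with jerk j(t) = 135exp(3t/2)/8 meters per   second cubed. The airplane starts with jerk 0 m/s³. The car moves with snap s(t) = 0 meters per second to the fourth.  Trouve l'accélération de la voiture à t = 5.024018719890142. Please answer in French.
En partant du snap s(t) = 0, nous prenons 2 intégrales. L'intégrale du snap, avec j(0) = 0, donne le jerk: j(t) = 0. L'intégrale du jerk, avec a(0) = -6, donne l'accélération: a(t) = -6. Nous avons l'accélération a(t) = -6. En substituant t = 5.024018719890142: a(5.024018719890142) = -6.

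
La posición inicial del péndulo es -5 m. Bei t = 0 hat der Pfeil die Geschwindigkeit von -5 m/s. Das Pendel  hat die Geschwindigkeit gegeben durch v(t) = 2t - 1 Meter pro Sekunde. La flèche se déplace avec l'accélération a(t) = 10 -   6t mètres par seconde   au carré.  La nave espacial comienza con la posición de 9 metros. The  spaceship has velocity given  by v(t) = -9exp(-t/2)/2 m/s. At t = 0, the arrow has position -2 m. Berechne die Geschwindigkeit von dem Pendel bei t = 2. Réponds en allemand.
Wir haben die Geschwindigkeit v(t) = 2·t - 1. Durch Einsetzen von t = 2: v(2) = 3.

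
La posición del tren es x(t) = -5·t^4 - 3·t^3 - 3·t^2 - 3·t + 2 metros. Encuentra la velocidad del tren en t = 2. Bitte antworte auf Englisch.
Starting from position x(t) = -5·t^4 - 3·t^3 - 3·t^2 - 3·t + 2, we take 1 derivative. Differentiating position, we get velocity: v(t) = -20·t^3 - 9·t^2 - 6·t - 3. From the given velocity equation v(t) = -20·t^3 - 9·t^2 - 6·t - 3, we substitute t = 2 to get v = -211.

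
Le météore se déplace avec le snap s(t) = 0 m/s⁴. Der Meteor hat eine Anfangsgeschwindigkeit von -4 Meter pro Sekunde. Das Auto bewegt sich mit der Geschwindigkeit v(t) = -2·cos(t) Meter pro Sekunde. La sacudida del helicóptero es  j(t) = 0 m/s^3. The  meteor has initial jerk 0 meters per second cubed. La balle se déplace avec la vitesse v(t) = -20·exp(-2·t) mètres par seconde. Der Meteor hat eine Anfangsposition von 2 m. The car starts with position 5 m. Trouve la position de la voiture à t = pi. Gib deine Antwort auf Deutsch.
Um dies zu lösen, müssen wir 1 Integral unserer Gleichung für die Geschwindigkeit v(t) = -2·cos(t) finden. Durch Integration von der Geschwindigkeit und Verwendung der Anfangsbedingung x(0) = 5, erhalten wir x(t) = 5 - 2·sin(t). Wir haben die Position x(t) = 5 - 2·sin(t). Durch Einsetzen von t = pi: x(pi) = 5.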